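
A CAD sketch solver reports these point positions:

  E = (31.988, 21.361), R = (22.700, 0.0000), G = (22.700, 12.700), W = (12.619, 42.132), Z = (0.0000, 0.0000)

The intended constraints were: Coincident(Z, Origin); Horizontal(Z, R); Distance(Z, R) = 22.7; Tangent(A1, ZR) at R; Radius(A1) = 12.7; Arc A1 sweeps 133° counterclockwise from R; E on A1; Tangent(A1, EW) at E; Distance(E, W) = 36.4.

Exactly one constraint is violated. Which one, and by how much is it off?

Distance(E, W) = 36.4 — off by 8.00.

Z = (0.00, 0.00) ✓; Z.y = 0.00, R.y = 0.00 ✓; |ZR| = 22.70 ✓; ∠(GR, RZ) = 90.00° ✓; |GR| = 12.70 ✓; bearing(G→E) − bearing(G→R) = 133.0° ✓; |GE| = 12.70 ✓; ∠(GE, EW) = 90.00° ✓; |EW| = 28.40 ✗.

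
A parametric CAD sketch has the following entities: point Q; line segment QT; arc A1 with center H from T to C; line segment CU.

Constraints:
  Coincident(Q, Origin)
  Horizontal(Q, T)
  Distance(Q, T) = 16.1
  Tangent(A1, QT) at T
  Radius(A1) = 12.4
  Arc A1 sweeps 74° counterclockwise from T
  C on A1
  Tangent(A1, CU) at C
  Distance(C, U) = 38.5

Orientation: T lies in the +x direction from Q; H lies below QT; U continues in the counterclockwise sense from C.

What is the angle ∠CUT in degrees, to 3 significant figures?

10.1°

Q is at the origin; QT is horizontal with |QT| = 16.1 and T on the +x side, so T = (16.1, 0.00). A1 meets QT tangentially, so HT is at right angles to QT, so H = T + (0, -12.4) = (16.1, -12.4). On A1, T sits at bearing 90° from H; a 74° counterclockwise sweep puts C at bearing 164°, so C = H + 12.4·(cos 164°, sin 164°) = (4.18, -8.98). Since A1 is tangent to CU there, HC ⟂ CU, so CU runs along (−sin 164°, cos 164°); with |CU| = 38.5, U = (-6.43, -46.0). Then cos ∠CUT = UC·UT / (|UC||UT|), giving 10.1°.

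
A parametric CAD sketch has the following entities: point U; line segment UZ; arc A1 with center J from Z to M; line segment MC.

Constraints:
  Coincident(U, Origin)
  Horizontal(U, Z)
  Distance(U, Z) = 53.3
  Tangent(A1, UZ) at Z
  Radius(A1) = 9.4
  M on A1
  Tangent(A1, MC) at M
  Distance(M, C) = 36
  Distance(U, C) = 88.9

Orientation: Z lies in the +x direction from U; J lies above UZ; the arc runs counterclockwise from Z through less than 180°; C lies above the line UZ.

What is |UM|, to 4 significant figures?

60.77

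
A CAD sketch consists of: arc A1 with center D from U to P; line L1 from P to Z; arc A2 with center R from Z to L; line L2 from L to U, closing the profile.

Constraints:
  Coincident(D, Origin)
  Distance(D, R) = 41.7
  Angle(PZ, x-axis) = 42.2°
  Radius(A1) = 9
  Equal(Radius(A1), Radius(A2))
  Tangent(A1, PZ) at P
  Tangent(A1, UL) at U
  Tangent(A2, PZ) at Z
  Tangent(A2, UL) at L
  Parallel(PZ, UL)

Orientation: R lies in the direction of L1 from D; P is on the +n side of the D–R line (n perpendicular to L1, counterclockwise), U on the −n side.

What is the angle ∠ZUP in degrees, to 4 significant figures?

66.65°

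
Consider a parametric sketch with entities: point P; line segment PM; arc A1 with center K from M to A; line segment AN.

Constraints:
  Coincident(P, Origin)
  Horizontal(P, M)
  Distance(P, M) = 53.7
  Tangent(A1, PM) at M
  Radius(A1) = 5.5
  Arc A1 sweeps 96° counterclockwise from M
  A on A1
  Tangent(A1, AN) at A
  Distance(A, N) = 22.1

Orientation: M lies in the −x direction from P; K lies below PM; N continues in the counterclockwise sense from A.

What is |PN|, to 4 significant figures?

63.40

On A1, M sits at bearing 90° from K; a 96° counterclockwise sweep puts A at bearing 186°, so A = K + 5.5·(cos 186°, sin 186°) = (-59.17, -6.075). Tangency of A1 to AN means the radius KA is perpendicular to AN, so AN runs along (−sin 186°, cos 186°); with |AN| = 22.1, N = (-56.86, -28.05). Then |PN| = |N − P| = 63.40.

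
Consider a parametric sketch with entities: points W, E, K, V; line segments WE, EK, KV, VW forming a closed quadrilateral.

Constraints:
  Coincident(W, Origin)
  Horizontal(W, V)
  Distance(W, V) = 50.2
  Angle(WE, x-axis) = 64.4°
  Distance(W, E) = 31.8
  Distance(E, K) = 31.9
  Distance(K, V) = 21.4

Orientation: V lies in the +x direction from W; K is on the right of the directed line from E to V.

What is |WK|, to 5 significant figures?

28.813

W is at the origin; W and V share the same y with |WV| = 50.2 and V in +x, so V = (50.2, 0). WE runs at 64.4° with |WE| = 31.8, so E = (13.740, 28.678). K is determined by |EK| = 31.9 and |KV| = 21.4 together: it lies at the intersection of circle(E, 31.9) and circle(V, 21.4). With |EV| = 46.387, the foot of the radical line on EV is 29.226 from E and the perpendicular offset is √(31.9² − 29.226²) = 12.785. Taking the right-of-EV solution: K = (28.807, 0.56076).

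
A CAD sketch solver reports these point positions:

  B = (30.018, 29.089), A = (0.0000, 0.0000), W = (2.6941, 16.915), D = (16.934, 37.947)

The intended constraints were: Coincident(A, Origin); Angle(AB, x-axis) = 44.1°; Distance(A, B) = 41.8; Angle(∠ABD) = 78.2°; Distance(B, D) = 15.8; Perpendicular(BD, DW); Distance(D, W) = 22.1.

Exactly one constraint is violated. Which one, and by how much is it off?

Distance(D, W) = 22.1 — off by 3.30.

A = (0.00, 0.00) ✓; AB at 44.10° ✓; |AB| = 41.80 ✓; ∠ABD = 78.20° ✓; |BD| = 15.80 ✓; ∠(BD, DW) = 90.00° ✓; |DW| = 25.40 ✗.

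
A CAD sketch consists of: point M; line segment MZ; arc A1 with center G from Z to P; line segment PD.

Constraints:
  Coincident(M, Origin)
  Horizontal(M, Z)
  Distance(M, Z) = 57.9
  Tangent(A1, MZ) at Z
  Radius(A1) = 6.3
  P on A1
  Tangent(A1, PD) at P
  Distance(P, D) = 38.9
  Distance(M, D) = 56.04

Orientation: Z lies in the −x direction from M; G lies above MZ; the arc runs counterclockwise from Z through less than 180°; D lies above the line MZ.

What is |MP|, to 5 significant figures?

52.150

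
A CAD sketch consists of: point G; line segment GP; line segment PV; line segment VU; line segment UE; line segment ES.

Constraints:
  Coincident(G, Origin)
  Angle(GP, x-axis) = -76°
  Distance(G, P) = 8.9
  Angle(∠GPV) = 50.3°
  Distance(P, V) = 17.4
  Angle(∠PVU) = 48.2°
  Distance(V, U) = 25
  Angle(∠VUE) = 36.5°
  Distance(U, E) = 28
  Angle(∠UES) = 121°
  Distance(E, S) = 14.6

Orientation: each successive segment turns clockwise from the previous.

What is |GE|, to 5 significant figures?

16.263

G is at the origin; GP runs at -76.0° with length 8.9, so P = (2.1531, -8.6356). ∠GPV = 50.3° gives PV at 154.30° from the x-axis; with |PV| = 17.4, V = (-13.526, -1.0900). ∠PVU = 48.2° gives VU at 22.500° from the x-axis; with |VU| = 25.0, U = (9.5714, 8.4771). ∠VUE = 36.5° gives UE at -121.00° from the x-axis; with |UE| = 28.0, E = (-4.8497, -15.524). Then |GE| = |E − G| = 16.263.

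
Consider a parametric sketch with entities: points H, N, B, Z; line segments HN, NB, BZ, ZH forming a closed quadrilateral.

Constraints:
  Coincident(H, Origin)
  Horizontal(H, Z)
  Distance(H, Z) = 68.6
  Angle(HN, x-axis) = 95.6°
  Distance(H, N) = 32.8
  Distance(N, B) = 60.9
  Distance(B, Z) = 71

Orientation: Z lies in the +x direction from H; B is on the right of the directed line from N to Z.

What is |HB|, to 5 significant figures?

28.103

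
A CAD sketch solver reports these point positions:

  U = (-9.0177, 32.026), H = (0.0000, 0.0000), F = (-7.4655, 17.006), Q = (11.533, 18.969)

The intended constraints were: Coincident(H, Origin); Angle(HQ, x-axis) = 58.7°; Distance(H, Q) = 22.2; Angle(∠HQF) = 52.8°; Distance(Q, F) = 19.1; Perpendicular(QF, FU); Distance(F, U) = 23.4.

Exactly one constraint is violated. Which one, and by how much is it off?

Distance(F, U) = 23.4 — off by 8.30.

H = (0.00, 0.00) ✓; HQ at 58.70° ✓; |HQ| = 22.20 ✓; ∠HQF = 52.80° ✓; |QF| = 19.10 ✓; ∠(QF, FU) = 90.00° ✓; |FU| = 15.10 ✗.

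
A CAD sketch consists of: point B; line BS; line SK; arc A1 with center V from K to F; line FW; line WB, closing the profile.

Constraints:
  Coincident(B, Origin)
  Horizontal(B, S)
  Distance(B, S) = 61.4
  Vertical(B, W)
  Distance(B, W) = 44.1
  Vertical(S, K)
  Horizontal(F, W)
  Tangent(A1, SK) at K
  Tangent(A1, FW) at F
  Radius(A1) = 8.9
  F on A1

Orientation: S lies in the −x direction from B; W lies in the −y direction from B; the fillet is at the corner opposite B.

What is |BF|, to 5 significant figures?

68.564

B is at the origin; BS is horizontal with |BS| = 61.4 and S on the −x side, so S = (-61.400, 0.0000). BW is vertical with |BW| = 44.1 and W on the −y side, so W = (0.0000, -44.100). The virtual corner opposite B is at (-61.400, -44.100). A1 meets SK tangentially, so VK is at right angles to SK and tangency of A1 to FW means the radius VF is perpendicular to FW, with radius 8.9, so the center V sits 8.9 in from both sides at V = (-52.500, -35.200). That places the tangent points at K = (-61.400, -35.200) on SK and F = (-52.500, -44.100) on FW. Then |BF| = |F − B| = 68.564.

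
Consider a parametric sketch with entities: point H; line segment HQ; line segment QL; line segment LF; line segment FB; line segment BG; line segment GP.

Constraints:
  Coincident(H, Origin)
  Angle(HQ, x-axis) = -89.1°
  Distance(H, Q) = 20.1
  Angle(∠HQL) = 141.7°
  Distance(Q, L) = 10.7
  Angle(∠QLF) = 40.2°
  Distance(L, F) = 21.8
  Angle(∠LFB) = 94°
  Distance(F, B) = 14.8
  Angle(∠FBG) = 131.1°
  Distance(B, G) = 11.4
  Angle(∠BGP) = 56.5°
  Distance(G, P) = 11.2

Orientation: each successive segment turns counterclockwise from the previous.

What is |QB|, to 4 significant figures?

16.63

H is at the origin; HQ runs at -89.1° with length 20.1, so Q = (0.3157, -20.10). ∠HQL = 141.7° gives QL at -50.80° from the x-axis; with |QL| = 10.7, L = (7.078, -28.39). ∠QLF = 40.2° gives LF at 89.00° from the x-axis; with |LF| = 21.8, F = (7.459, -6.593). ∠LFB = 94.0° gives FB at 175.0° from the x-axis; with |FB| = 14.8, B = (-7.285, -5.303). Then |QB| = |B − Q| = 16.63.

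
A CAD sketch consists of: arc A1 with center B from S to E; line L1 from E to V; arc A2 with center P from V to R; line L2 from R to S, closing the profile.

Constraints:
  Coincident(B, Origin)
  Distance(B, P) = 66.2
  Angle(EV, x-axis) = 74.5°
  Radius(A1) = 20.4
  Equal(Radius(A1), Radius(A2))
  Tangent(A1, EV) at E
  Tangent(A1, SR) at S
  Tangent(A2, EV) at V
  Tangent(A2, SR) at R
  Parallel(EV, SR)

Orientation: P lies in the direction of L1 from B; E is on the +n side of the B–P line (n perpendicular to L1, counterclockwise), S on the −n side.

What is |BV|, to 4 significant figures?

69.27

The slot axis is L1's direction at 74.5°, so u = (cos 74.5°, sin 74.5°) = (0.2672, 0.9636) and n = (−sin 74.5°, cos 74.5°) = (-0.9636, 0.2672). B is at the origin and P lies 66.2 along u from B, so P = 66.2·u = (17.69, 63.79). Tangency of A1 to both parallel lines with radius 20.4 puts E and S at B ± 20.4·n: E = (-19.66, 5.452), S = (19.66, -5.452). Equal radii place V and R the same way about P: V = P + 20.4·n = (-1.967, 69.24), R = P − 20.4·n = (37.35, 58.34). Then |BV| = |V − B| = 69.27.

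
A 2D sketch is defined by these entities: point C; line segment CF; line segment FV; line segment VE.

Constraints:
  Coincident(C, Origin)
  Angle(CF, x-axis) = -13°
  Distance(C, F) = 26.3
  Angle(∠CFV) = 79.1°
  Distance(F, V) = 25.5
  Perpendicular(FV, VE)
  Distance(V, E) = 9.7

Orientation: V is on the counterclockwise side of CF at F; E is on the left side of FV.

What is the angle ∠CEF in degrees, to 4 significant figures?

58.98°

∠CFV = 79.1°, so FV runs at -13.0° + (180° − 79.1°) = 87.90° from the x-axis; with |FV| = 25.5, V = F + 25.5·(cos 87.90°, sin 87.90°) = (26.56, 19.57). FV is perpendicular to VE; with |VE| = 9.7 on the left of FV, E = V + 9.7·(-0.9993, 0.03664) = (16.87, 19.92). Then cos ∠CEF = EC·EF / (|EC||EF|), giving 58.98°.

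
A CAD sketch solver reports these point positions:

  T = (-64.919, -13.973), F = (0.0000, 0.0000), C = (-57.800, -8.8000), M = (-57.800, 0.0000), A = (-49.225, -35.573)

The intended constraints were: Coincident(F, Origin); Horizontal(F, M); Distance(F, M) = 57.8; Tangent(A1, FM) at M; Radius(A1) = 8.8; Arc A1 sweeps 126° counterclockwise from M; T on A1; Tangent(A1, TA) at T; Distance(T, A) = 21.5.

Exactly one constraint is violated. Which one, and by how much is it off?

Distance(T, A) = 21.5 — off by 5.20.

F = (0.00, 0.00) ✓; F.y = 0.00, M.y = 0.00 ✓; |FM| = 57.80 ✓; ∠(CM, MF) = 90.00° ✓; |CM| = 8.800 ✓; bearing(C→T) − bearing(C→M) = 126.0° ✓; |CT| = 8.800 ✓; ∠(CT, TA) = 90.00° ✓; |TA| = 26.70 ✗.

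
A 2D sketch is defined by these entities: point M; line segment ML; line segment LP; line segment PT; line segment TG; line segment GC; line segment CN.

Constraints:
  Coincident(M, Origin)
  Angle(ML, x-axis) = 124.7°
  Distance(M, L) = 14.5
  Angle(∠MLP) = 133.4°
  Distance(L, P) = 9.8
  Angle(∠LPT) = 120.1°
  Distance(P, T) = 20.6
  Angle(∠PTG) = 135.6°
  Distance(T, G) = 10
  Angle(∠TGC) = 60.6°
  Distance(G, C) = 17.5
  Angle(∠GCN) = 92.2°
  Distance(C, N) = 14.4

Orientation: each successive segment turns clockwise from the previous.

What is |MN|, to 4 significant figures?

25.21

∠TGC = 60.6° gives GC at -145.6° from the x-axis; with |GC| = 17.5, C = (7.869, 13.64). ∠GCN = 92.2° gives CN at 126.6° from the x-axis; with |CN| = 14.4, N = (-0.7169, 25.20). Then |MN| = |N − M| = 25.21.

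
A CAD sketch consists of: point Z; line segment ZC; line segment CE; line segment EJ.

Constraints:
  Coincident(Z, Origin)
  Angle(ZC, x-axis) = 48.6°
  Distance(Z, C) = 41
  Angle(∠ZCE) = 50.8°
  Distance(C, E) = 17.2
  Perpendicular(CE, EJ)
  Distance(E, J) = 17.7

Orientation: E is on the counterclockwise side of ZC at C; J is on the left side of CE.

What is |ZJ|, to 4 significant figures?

16.55

Z is at the origin; ZC runs at 48.6° with length 41.0, so C = 41.0·(cos 48.6°, sin 48.6°) = (27.11, 30.75). ∠ZCE = 50.8°, so CE runs at 48.6° + (180° − 50.8°) = 177.8° from the x-axis; with |CE| = 17.2, E = C + 17.2·(cos 177.8°, sin 177.8°) = (9.926, 31.41). The perpendicularity gives EJ at right angles to CE; with |EJ| = 17.7 on the left of CE, J = E + 17.7·(-0.03839, -0.9993) = (9.247, 13.73). Then |ZJ| = |J − Z| = 16.55.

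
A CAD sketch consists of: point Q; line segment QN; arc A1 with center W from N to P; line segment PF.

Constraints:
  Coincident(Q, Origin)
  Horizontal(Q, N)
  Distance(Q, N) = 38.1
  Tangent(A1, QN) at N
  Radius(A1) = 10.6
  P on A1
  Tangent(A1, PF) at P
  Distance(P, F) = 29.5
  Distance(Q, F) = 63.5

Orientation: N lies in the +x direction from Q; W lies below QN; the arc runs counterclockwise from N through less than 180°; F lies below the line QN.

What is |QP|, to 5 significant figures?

34.850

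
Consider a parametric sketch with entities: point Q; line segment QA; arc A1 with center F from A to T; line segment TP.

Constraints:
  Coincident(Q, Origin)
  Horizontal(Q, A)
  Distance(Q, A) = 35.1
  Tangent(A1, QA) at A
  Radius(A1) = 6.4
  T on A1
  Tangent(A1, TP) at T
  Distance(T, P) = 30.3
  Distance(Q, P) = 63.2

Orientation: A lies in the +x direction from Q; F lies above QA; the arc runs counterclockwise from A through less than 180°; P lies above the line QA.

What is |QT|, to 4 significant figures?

40.73

Checks: ∠(FA, AQ) = 90.00° ✓; |FT| = 6.400 ✓; ∠(FT, TP) = 90.00° ✓; |TP| = 30.30 ✓; |QP| = 63.20 ✓.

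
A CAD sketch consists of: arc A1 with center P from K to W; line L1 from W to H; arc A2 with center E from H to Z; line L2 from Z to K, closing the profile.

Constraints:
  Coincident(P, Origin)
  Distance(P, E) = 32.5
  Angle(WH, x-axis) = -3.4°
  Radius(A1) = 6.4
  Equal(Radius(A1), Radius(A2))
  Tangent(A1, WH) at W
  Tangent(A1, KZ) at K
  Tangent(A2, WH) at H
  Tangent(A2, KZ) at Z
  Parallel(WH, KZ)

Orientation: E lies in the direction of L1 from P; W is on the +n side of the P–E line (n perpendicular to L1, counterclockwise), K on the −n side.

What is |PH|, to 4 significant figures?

33.12

Tangency of A1 to both parallel lines with radius 6.4 puts W and K at P ± 6.4·n: W = (0.3796, 6.389), K = (-0.3796, -6.389). Equal radii place H and Z the same way about E: H = E + 6.4·n = (32.82, 4.461), Z = E − 6.4·n = (32.06, -8.316). Then |PH| = |H − P| = 33.12.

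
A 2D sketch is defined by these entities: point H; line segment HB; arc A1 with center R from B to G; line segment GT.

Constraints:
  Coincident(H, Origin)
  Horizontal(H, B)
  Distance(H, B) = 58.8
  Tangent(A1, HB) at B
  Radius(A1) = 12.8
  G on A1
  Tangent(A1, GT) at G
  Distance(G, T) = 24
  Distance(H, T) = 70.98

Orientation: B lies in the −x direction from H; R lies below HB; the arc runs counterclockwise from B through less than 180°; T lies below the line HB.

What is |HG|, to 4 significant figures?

72.56

Checks: ∠(RB, BH) = 90.00° ✓; |RG| = 12.80 ✓; ∠(RG, GT) = 90.00° ✓; |GT| = 24.00 ✓; |HT| = 70.98 ✓.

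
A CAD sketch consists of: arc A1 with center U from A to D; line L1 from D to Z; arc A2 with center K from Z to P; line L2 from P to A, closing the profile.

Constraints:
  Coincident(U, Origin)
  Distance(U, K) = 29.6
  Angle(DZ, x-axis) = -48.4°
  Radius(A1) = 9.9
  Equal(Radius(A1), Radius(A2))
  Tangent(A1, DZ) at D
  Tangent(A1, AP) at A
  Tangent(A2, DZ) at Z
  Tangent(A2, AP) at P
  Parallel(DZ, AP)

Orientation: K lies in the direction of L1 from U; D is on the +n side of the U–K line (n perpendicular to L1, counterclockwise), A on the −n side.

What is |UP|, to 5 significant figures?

31.212

The slot axis is L1's direction at -48.4°, so u = (cos -48.4°, sin -48.4°) = (0.66393, -0.74780) and n = (−sin -48.4°, cos -48.4°) = (0.74780, 0.66393). U is at the origin and K lies 29.6 along u from U, so K = 29.6·u = (19.652, -22.135). Tangency of A1 to both parallel lines with radius 9.9 puts D and A at U ± 9.9·n: D = (7.4032, 6.5729), A = (-7.4032, -6.5729). Equal radii place Z and P the same way about K: Z = K + 9.9·n = (27.055, -15.562), P = K − 9.9·n = (12.249, -28.708). Then |UP| = |P − U| = 31.212.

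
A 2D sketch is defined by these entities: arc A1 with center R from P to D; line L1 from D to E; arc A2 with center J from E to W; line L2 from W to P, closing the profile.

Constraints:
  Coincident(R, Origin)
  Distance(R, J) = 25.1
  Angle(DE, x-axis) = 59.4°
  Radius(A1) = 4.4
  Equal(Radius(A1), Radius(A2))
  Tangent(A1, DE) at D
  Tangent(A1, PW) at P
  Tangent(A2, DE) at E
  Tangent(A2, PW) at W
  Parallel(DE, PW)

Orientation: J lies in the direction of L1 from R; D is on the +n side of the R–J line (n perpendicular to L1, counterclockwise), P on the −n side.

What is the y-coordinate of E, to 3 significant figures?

23.8

Tangency of A1 to both parallel lines with radius 4.4 puts D and P at R ± 4.4·n: D = (-3.79, 2.24), P = (3.79, -2.24). Equal radii place E and W the same way about J: E = J + 4.4·n = (8.99, 23.8), W = J − 4.4·n = (16.6, 19.4). So E.y = 23.8.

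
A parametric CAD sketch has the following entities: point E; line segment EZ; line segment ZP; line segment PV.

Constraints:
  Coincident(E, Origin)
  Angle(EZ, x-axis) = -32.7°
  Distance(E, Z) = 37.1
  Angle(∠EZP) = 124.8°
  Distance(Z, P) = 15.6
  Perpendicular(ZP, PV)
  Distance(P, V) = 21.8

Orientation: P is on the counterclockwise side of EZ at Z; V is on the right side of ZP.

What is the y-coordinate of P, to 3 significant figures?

-14.1

E is at the origin; EZ runs at -32.7° with length 37.1, so Z = 37.1·(cos -32.7°, sin -32.7°) = (31.2, -20.0). ∠EZP = 124.8°, so ZP runs at -32.7° + (180° − 124.8°) = 22.5° from the x-axis; with |ZP| = 15.6, P = Z + 15.6·(cos 22.5°, sin 22.5°) = (45.6, -14.1). So P.y = -14.1.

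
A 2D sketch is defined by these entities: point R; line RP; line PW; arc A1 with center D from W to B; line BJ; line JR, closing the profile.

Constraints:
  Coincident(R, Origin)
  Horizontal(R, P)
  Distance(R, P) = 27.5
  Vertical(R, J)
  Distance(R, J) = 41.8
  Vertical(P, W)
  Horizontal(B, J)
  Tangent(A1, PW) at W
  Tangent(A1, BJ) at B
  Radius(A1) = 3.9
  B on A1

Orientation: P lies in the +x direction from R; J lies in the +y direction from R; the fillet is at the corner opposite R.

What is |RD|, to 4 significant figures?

44.65

R is at the origin; RP is horizontal with |RP| = 27.5 and P on the +x side, so P = (27.50, 0.000). RJ is vertical with |RJ| = 41.8 and J on the +y side, so J = (0.000, 41.80). The virtual corner opposite R is at (27.50, 41.80). Tangency of A1 to PW means the radius DW is perpendicular to PW and since A1 is tangent to BJ there, DB ⟂ BJ, with radius 3.9, so the center D sits 3.9 in from both sides at D = (23.60, 37.90). Then |RD| = |D − R| = 44.65.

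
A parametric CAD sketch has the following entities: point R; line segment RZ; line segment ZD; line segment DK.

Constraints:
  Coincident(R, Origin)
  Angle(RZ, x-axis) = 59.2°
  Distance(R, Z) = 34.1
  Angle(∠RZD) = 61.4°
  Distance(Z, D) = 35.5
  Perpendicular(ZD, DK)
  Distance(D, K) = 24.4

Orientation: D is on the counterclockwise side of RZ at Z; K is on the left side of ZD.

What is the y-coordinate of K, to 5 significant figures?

6.2713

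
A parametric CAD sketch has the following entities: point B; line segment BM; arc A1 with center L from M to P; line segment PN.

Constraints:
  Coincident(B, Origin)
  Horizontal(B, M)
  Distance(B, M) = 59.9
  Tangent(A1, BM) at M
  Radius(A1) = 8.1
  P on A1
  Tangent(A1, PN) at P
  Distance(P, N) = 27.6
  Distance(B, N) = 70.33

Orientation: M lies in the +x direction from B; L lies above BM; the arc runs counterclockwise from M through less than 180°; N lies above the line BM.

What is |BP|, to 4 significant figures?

68.46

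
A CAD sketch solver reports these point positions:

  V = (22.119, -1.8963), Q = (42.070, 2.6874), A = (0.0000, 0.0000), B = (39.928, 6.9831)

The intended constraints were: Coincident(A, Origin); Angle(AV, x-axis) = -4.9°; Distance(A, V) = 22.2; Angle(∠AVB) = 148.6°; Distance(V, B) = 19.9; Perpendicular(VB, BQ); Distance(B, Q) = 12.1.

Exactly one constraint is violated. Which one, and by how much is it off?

Distance(B, Q) = 12.1 — off by 7.30.

A = (0.00, 0.00) ✓; AV at -4.900° ✓; |AV| = 22.20 ✓; ∠AVB = 148.6° ✓; |VB| = 19.90 ✓; ∠(VB, BQ) = 90.00° ✓; |BQ| = 4.800 ✗.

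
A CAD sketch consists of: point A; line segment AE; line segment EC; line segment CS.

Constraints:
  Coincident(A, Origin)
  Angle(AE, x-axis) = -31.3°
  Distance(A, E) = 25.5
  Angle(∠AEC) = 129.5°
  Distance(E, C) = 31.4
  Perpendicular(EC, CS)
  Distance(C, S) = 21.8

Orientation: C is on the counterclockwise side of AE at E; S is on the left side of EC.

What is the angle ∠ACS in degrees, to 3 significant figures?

67.5°

∠AEC = 129.5°, so EC runs at -31.3° + (180° − 129.5°) = 19.2° from the x-axis; with |EC| = 31.4, C = E + 31.4·(cos 19.2°, sin 19.2°) = (51.4, -2.92). The perpendicularity gives CS at right angles to EC; with |CS| = 21.8 on the left of EC, S = C + 21.8·(-0.329, 0.944) = (44.3, 17.7). Then cos ∠ACS = CA·CS / (|CA||CS|), giving 67.5°.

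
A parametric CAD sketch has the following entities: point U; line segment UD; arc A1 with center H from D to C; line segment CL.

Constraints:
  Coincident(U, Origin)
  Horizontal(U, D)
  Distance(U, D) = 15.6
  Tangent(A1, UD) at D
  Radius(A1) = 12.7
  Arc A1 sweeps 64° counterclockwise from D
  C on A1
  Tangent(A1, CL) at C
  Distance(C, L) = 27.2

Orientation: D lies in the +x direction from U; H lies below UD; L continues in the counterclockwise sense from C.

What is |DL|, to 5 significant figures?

39.268

On A1, D sits at bearing 90° from H; a 64° counterclockwise sweep puts C at bearing 154°, so C = H + 12.7·(cos 154°, sin 154°) = (4.1853, -7.1327). A1 meets CL tangentially, so HC is at right angles to CL, so CL runs along (−sin 154°, cos 154°); with |CL| = 27.2, L = (-7.7384, -31.580). Then |DL| = |L − D| = 39.268.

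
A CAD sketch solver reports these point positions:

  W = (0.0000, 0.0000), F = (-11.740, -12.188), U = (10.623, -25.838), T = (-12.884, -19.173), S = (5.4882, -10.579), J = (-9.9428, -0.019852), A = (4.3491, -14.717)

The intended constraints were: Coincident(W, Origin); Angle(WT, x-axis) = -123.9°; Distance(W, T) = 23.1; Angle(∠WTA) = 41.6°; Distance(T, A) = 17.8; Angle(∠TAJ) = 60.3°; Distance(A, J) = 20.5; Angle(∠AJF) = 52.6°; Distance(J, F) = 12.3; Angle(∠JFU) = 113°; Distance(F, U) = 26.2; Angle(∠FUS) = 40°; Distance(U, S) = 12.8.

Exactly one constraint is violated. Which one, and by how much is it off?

Distance(U, S) = 12.8 — off by 3.30.

W = (0.00, 0.00) ✓; WT at -123.9° ✓; |WT| = 23.10 ✓; ∠WTA = 41.60° ✓; |TA| = 17.80 ✓; ∠TAJ = 60.30° ✓; |AJ| = 20.50 ✓; ∠AJF = 52.60° ✓; |JF| = 12.30 ✓; ∠JFU = 113.0° ✓; |FU| = 26.20 ✓; ∠FUS = 40.00° ✓; |US| = 16.10 ✗.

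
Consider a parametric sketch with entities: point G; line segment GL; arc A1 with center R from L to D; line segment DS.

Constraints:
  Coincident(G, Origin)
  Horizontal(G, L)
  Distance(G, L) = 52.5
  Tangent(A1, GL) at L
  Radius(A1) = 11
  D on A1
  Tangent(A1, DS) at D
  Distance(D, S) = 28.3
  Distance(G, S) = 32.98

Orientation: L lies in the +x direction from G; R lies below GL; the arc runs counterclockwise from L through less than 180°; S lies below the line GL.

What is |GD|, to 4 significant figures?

45.09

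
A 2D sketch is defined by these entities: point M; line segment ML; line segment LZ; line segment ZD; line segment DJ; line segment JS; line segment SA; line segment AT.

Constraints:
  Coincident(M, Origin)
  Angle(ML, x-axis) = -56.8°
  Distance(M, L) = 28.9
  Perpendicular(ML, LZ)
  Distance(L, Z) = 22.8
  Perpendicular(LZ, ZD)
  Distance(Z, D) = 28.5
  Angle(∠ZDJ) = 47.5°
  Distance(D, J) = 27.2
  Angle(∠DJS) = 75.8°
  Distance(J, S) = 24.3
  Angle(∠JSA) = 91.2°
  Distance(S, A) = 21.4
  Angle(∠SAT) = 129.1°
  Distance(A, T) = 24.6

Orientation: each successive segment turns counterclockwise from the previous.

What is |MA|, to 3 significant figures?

38.0

∠DJS = 75.8° gives JS at -0.100° from the x-axis; with |JS| = 24.3, S = (36.9, -14.2). ∠JSA = 91.2° gives SA at 88.7° from the x-axis; with |SA| = 21.4, A = (37.4, 7.14). Then |MA| = |A − M| = 38.0.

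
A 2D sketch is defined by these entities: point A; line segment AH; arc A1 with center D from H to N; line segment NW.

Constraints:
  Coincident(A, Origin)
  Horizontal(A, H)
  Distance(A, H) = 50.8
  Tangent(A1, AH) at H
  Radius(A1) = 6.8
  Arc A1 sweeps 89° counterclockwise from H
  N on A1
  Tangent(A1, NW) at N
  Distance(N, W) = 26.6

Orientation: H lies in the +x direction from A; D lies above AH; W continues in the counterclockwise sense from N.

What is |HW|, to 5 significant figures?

34.061

On A1, H sits at bearing -90° from D; an 89° counterclockwise sweep puts N at bearing -1°, so N = D + 6.8·(cos -1°, sin -1°) = (57.599, 6.6813). Tangency of A1 to NW means the radius DN is perpendicular to NW, so NW runs along (−sin -1°, cos -1°); with |NW| = 26.6, W = (58.063, 33.277). Then |HW| = |W − H| = 34.061.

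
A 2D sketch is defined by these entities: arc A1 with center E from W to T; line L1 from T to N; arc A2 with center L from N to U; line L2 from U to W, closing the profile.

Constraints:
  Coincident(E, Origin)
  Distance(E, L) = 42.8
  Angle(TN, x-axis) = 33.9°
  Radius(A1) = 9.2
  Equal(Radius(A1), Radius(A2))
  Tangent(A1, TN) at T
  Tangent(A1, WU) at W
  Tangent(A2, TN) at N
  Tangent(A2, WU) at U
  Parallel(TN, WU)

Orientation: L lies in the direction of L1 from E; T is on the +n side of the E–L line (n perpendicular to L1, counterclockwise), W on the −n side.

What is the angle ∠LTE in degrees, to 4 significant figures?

77.87°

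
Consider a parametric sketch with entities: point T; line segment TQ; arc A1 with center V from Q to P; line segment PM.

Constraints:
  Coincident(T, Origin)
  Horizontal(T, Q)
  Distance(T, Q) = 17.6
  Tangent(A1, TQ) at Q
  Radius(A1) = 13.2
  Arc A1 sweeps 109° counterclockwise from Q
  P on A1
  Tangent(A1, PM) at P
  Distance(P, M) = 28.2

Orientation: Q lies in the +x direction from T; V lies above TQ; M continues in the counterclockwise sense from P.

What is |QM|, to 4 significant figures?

44.28

T is at the origin; TQ is horizontal with |TQ| = 17.6 and Q on the +x side, so Q = (17.60, 0.000). The tangent condition forces VQ to be normal to TQ, so V = Q + (0, 13.2) = (17.60, 13.20). On A1, Q sits at bearing -90° from V; a 109° counterclockwise sweep puts P at bearing 19°, so P = V + 13.2·(cos 19°, sin 19°) = (30.08, 17.50). Tangency of A1 to PM means the radius VP is perpendicular to PM, so PM runs along (−sin 19°, cos 19°); with |PM| = 28.2, M = (20.90, 44.16). Then |QM| = |M − Q| = 44.28.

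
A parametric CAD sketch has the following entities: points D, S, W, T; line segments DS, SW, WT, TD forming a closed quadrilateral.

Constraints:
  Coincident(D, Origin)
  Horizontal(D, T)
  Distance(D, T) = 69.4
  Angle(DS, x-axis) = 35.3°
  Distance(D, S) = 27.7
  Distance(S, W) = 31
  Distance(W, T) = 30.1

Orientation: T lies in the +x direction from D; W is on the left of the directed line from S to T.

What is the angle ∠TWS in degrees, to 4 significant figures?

108.1°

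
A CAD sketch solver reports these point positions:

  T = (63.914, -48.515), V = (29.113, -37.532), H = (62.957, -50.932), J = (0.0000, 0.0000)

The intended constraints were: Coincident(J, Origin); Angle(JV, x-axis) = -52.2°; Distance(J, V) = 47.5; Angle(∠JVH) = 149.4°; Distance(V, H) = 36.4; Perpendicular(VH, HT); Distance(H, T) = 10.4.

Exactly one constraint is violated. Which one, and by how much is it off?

Distance(H, T) = 10.4 — off by 7.80.

J = (0.00, 0.00) ✓; JV at -52.20° ✓; |JV| = 47.50 ✓; ∠JVH = 149.4° ✓; |VH| = 36.40 ✓; ∠(VH, HT) = 90.00° ✓; |HT| = 2.600 ✗.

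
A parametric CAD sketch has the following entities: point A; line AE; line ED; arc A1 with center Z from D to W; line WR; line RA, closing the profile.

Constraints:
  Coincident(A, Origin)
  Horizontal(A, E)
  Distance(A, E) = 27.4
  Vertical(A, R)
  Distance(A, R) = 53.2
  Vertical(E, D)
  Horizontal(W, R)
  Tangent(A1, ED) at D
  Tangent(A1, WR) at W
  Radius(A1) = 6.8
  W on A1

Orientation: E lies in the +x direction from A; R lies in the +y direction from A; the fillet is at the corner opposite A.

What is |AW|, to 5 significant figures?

57.049

A is at the origin; AE is horizontal with |AE| = 27.4 and E on the +x side, so E = (27.400, 0.0000). A and R share the same x with |AR| = 53.2 and R on the +y side, so R = (0.0000, 53.200). The virtual corner opposite A is at (27.400, 53.200). The tangent condition forces ZD to be normal to ED and tangency of A1 to WR means the radius ZW is perpendicular to WR, with radius 6.8, so the center Z sits 6.8 in from both sides at Z = (20.600, 46.400). That places the tangent points at D = (27.400, 46.400) on ED and W = (20.600, 53.200) on WR. Then |AW| = |W − A| = 57.049.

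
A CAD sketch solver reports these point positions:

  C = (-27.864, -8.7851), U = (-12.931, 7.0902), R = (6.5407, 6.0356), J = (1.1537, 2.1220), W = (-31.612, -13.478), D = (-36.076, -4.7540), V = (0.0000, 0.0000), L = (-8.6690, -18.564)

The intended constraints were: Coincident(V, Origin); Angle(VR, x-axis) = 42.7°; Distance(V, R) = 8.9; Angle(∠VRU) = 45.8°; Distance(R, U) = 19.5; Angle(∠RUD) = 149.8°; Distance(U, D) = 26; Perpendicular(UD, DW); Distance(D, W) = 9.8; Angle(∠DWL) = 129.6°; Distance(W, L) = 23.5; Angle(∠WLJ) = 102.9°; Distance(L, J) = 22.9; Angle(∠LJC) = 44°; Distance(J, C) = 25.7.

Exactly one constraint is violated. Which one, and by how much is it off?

Distance(J, C) = 25.7 — off by 5.30.

V = (0.00, 0.00) ✓; VR at 42.70° ✓; |VR| = 8.900 ✓; ∠VRU = 45.80° ✓; |RU| = 19.50 ✓; ∠RUD = 149.8° ✓; |UD| = 26.00 ✓; ∠(UD, DW) = 90.00° ✓; |DW| = 9.800 ✓; ∠DWL = 129.6° ✓; |WL| = 23.50 ✓; ∠WLJ = 102.9° ✓; |LJ| = 22.90 ✓; ∠LJC = 44.00° ✓; |JC| = 31.00 ✗.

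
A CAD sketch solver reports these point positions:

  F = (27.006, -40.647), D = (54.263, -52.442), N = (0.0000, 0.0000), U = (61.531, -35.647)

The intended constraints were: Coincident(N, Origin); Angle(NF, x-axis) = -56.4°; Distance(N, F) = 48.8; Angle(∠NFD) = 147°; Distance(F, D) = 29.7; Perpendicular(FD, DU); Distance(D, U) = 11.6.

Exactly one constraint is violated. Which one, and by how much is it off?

Distance(D, U) = 11.6 — off by 6.70.

N = (0.00, 0.00) ✓; NF at -56.40° ✓; |NF| = 48.80 ✓; ∠NFD = 147.0° ✓; |FD| = 29.70 ✓; ∠(FD, DU) = 90.00° ✓; |DU| = 18.30 ✗.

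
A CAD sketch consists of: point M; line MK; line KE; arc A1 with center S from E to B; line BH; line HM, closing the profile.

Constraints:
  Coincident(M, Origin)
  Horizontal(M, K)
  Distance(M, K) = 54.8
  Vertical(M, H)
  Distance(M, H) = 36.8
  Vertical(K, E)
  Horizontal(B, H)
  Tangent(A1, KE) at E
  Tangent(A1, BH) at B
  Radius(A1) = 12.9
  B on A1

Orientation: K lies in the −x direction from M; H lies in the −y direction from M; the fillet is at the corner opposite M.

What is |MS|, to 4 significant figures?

48.24

M is at the origin; MK is horizontal with |MK| = 54.8 and K on the −x side, so K = (-54.80, 0.000). MH is vertical with |MH| = 36.8 and H on the −y side, so H = (0.000, -36.80). The virtual corner opposite M is at (-54.80, -36.80). Since A1 is tangent to KE there, SE ⟂ KE and the tangent condition forces SB to be normal to BH, with radius 12.9, so the center S sits 12.9 in from both sides at S = (-41.90, -23.90). Then |MS| = |S − M| = 48.24.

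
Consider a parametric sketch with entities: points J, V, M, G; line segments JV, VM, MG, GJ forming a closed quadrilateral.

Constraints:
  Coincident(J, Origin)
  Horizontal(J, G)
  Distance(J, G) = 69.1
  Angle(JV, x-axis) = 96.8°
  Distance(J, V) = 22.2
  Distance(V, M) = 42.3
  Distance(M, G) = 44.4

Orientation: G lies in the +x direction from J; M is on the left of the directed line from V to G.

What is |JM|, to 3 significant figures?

50.1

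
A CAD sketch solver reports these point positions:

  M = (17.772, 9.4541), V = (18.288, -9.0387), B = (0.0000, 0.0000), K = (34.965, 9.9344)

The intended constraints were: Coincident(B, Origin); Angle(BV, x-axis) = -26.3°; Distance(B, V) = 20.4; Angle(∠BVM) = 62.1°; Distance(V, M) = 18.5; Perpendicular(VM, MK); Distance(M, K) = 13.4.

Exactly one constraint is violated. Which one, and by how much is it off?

Distance(M, K) = 13.4 — off by 3.80.

B = (0.00, 0.00) ✓; BV at -26.30° ✓; |BV| = 20.40 ✓; ∠BVM = 62.10° ✓; |VM| = 18.50 ✓; ∠(VM, MK) = 90.00° ✓; |MK| = 17.20 ✗.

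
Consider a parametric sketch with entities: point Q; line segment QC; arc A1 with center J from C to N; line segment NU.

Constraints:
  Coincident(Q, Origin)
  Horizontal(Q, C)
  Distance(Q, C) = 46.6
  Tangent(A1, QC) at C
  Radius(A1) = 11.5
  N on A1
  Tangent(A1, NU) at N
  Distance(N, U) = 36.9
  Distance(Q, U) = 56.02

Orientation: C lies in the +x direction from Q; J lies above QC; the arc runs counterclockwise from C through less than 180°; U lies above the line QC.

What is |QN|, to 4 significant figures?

58.44

Checks: |JN| = 11.50 ✓; ∠(JN, NU) = 90.00° ✓; |NU| = 36.90 ✓; |QU| = 56.02 ✓.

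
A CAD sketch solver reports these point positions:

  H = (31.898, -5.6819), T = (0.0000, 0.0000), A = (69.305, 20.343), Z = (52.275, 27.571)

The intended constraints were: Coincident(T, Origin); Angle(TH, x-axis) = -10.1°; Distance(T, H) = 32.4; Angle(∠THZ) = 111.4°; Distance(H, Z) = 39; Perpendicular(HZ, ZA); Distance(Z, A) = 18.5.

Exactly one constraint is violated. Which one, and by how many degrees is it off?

Perpendicular(HZ, ZA) — off by 8.50°.

T = (0.00, 0.00) ✓; TH at -10.10° ✓; |TH| = 32.40 ✓; ∠THZ = 111.4° ✓; |HZ| = 39.00 ✓; ∠(HZ, ZA) = 81.50° ✗; |ZA| = 18.50 ✓.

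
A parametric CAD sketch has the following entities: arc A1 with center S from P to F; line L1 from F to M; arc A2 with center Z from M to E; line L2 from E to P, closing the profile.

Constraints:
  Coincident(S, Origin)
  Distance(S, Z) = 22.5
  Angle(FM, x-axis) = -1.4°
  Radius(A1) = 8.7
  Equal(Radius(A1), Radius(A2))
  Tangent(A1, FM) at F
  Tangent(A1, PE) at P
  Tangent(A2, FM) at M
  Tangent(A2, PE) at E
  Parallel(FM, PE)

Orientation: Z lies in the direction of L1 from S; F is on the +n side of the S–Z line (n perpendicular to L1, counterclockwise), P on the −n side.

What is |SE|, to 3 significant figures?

24.1

The slot axis is L1's direction at -1.4°, so u = (cos -1.4°, sin -1.4°) = (1.00, -0.0244) and n = (−sin -1.4°, cos -1.4°) = (0.0244, 1.00). S is at the origin and Z lies 22.5 along u from S, so Z = 22.5·u = (22.5, -0.550). Tangency of A1 to both parallel lines with radius 8.7 puts F and P at S ± 8.7·n: F = (0.213, 8.70), P = (-0.213, -8.70). Equal radii place M and E the same way about Z: M = Z + 8.7·n = (22.7, 8.15), E = Z − 8.7·n = (22.3, -9.25). Then |SE| = |E − S| = 24.1.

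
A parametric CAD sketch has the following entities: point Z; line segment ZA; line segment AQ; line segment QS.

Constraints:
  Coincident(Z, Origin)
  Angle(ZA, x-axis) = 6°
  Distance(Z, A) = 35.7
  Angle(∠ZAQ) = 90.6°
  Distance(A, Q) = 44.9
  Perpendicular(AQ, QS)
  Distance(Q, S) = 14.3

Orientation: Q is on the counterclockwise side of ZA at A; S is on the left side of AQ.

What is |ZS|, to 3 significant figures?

50.1

Z is at the origin; ZA runs at 6.0° with length 35.7, so A = 35.7·(cos 6.0°, sin 6.0°) = (35.5, 3.73). ∠ZAQ = 90.6°, so AQ runs at 6.0° + (180° − 90.6°) = 95.4° from the x-axis; with |AQ| = 44.9, Q = A + 44.9·(cos 95.4°, sin 95.4°) = (31.3, 48.4). The perpendicularity gives QS at right angles to AQ; with |QS| = 14.3 on the left of AQ, S = Q + 14.3·(-0.996, -0.0941) = (17.0, 47.1). Then |ZS| = |S − Z| = 50.1.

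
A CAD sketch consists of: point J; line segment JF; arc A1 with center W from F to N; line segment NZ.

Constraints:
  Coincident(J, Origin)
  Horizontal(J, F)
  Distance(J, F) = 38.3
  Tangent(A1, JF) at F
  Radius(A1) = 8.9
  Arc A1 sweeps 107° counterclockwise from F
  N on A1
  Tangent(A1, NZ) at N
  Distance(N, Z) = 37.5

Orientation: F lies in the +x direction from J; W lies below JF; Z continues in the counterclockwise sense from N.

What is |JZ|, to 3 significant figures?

62.5

J is at the origin; J and F share the same y with |JF| = 38.3 and F on the +x side, so F = (38.3, 0.00). A1 meets JF tangentially, so WF is at right angles to JF, so W = F + (0, -8.9) = (38.3, -8.90). On A1, F sits at bearing 90° from W; a 107° counterclockwise sweep puts N at bearing 197°, so N = W + 8.9·(cos 197°, sin 197°) = (29.8, -11.5). Since A1 is tangent to NZ there, WN ⟂ NZ, so NZ runs along (−sin 197°, cos 197°); with |NZ| = 37.5, Z = (40.8, -47.4). Then |JZ| = |Z − J| = 62.5.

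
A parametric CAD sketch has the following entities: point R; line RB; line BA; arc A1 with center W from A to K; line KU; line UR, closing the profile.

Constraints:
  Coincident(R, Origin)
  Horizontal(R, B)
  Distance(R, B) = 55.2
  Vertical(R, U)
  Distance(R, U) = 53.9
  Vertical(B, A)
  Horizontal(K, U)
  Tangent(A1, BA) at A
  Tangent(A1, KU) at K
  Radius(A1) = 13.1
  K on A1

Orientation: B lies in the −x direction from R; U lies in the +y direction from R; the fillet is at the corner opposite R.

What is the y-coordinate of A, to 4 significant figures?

40.80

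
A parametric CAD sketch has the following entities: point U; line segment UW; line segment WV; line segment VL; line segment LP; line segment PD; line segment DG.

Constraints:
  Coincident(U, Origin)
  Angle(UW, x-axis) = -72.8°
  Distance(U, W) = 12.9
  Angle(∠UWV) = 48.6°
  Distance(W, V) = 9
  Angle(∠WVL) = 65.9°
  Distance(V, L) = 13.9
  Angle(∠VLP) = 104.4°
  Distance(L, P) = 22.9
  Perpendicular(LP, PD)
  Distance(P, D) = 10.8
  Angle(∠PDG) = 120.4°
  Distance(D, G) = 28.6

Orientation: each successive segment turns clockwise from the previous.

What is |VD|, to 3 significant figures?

26.5

∠VLP = 104.4° gives LP at -33.9° from the x-axis; with |LP| = 22.9, P = (25.0, -12.2). LP ⟂ PD, so PD runs at -124°; with |PD| = 10.8, D = (19.0, -21.1). Then |VD| = |D − V| = 26.5.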